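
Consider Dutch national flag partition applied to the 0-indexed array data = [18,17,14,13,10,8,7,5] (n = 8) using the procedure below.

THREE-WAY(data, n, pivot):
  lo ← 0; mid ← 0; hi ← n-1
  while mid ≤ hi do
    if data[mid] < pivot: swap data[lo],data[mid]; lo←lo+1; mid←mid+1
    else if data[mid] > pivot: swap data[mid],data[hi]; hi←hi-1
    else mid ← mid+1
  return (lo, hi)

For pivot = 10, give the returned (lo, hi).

(3, 3)

pivot = 10; lo=0, mid=0, hi=7
data[mid]=18>10: swap data[0],data[7]; hi=6 → [5,17,14,13,10,8,7,18]
data[mid]=5<10: swap data[0],data[0]; lo=1,mid=1 → [5,17,14,13,10,8,7,18]
data[mid]=17>10: swap data[1],data[6]; hi=5 → [5,7,14,13,10,8,17,18]
data[mid]=7<10: swap data[1],data[1]; lo=2,mid=2 → [5,7,14,13,10,8,17,18]
data[mid]=14>10: swap data[2],data[5]; hi=4 → [5,7,8,13,10,14,17,18]
data[mid]=8<10: swap data[2],data[2]; lo=3,mid=3 → [5,7,8,13,10,14,17,18]
data[mid]=13>10: swap data[3],data[4]; hi=3 → [5,7,8,10,13,14,17,18]
data[mid]=10=10: mid=4
end: lo=3, hi=3; data = [5,7,8,10,13,14,17,18]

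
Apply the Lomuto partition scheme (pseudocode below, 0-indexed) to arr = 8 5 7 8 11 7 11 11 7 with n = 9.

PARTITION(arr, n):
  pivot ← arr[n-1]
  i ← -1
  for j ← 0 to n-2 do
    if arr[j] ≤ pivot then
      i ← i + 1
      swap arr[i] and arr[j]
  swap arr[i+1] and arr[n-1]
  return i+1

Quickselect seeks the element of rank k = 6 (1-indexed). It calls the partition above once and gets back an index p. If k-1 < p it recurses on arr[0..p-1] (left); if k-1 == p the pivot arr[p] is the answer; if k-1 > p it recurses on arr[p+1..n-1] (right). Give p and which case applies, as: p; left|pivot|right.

3; right

pivot=7, i=-1
j=0: 8>7, skip
j=1: 5≤7, i=0, swap(0,1) ⇒ 5 8 7 8 11 7 11 11 7
j=2: 7≤7, i=1, swap(1,2) ⇒ 5 7 8 8 11 7 11 11 7
j=3: 8>7, skip
j=4: 11>7, skip
j=5: 7≤7, i=2, swap(2,5) ⇒ 5 7 7 8 11 8 11 11 7
j=6: 11>7, skip
j=7: 11>7, skip
swap(3,8) ⇒ 5 7 7 7 11 8 11 11 8; return 3
p = 3; k-1 = 5 > 3 ⇒ right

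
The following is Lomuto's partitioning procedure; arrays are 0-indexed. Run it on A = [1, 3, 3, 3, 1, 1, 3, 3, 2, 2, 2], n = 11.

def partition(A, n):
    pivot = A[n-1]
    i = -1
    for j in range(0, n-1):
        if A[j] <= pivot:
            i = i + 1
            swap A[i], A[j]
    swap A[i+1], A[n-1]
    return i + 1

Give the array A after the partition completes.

pivot=2, i=-1
j=0: 1≤2, i=0, swap(0,0) ⇒ [1, 3, 3, 3, 1, 1, 3, 3, 2, 2, 2]
j=1: 3>2, skip
j=2: 3>2, skip
j=3: 3>2, skip
j=4: 1≤2, i=1, swap(1,4) ⇒ [1, 1, 3, 3, 3, 1, 3, 3, 2, 2, 2]
j=5: 1≤2, i=2, swap(2,5) ⇒ [1, 1, 1, 3, 3, 3, 3, 3, 2, 2, 2]
j=6: 3>2, skip
j=7: 3>2, skip
j=8: 2≤2, i=3, swap(3,8) ⇒ [1, 1, 1, 2, 3, 3, 3, 3, 3, 2, 2]
j=9: 2≤2, i=4, swap(4,9) ⇒ [1, 1, 1, 2, 2, 3, 3, 3, 3, 3, 2]
swap(5,10) ⇒ [1, 1, 1, 2, 2, 2, 3, 3, 3, 3, 3]; return 5

[1, 1, 1, 2, 2, 2, 3, 3, 3, 3, 3]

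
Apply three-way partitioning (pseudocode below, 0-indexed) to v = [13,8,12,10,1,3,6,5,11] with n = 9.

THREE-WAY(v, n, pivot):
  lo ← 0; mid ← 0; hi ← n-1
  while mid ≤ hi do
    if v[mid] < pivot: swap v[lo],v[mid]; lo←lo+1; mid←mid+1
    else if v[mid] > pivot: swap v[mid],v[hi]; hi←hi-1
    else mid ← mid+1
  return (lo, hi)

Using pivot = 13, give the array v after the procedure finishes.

lo=0 mid=0 hi=8
13=13: mid=1
8<13: swap(0,1), lo=1 mid=2 ⇒ [8,13,12,10,1,3,6,5,11]
12<13: swap(1,2), lo=2 mid=3 ⇒ [8,12,13,10,1,3,6,5,11]
10<13: swap(2,3), lo=3 mid=4 ⇒ [8,12,10,13,1,3,6,5,11]
1<13: swap(3,4), lo=4 mid=5 ⇒ [8,12,10,1,13,3,6,5,11]
3<13: swap(4,5), lo=5 mid=6 ⇒ [8,12,10,1,3,13,6,5,11]
6<13: swap(5,6), lo=6 mid=7 ⇒ [8,12,10,1,3,6,13,5,11]
5<13: swap(6,7), lo=7 mid=8 ⇒ [8,12,10,1,3,6,5,13,11]
11<13: swap(7,8), lo=8 mid=9 ⇒ [8,12,10,1,3,6,5,11,13]
done. lo=8 hi=8; v=[8,12,10,1,3,6,5,11,13]

[8,12,10,1,3,6,5,11,13]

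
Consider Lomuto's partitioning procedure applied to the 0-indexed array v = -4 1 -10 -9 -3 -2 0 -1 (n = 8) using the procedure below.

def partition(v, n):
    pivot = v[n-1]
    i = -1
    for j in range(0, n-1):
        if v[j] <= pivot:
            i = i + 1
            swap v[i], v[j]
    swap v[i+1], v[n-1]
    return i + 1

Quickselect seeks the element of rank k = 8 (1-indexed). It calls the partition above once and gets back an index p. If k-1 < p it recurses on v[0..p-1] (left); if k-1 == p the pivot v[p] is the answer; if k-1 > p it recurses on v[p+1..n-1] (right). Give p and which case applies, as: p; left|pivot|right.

pivot = v[7] = -1; i = -1
j=0: v[0]=-4 ≤ -1 → i=0, swap v[0],v[0] (no change) → -4 1 -10 -9 -3 -2 0 -1
j=1: v[1]=1 > -1 → no swap
j=2: v[2]=-10 ≤ -1 → i=1, swap v[1],v[2] → -4 -10 1 -9 -3 -2 0 -1
j=3: v[3]=-9 ≤ -1 → i=2, swap v[2],v[3] → -4 -10 -9 1 -3 -2 0 -1
j=4: v[4]=-3 ≤ -1 → i=3, swap v[3],v[4] → -4 -10 -9 -3 1 -2 0 -1
j=5: v[5]=-2 ≤ -1 → i=4, swap v[4],v[5] → -4 -10 -9 -3 -2 1 0 -1
j=6: v[6]=0 > -1 → no swap
final swap v[5],v[7] → -4 -10 -9 -3 -2 -1 0 1; return 5
p = 5; k-1 = 7 > 5 ⇒ right

5; right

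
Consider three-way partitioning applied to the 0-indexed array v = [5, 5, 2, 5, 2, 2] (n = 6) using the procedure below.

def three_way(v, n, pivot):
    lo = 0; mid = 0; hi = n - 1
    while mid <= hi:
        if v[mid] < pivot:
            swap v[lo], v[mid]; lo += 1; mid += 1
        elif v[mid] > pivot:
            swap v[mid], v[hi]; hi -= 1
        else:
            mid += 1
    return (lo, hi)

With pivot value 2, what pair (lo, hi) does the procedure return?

(0, 2)

pivot = 2; lo=0, mid=0, hi=5
v[mid]=5>2: swap v[0],v[5]; hi=4 → [2, 5, 2, 5, 2, 5]
v[mid]=2=2: mid=1
v[mid]=5>2: swap v[1],v[4]; hi=3 → [2, 2, 2, 5, 5, 5]
v[mid]=2=2: mid=2
v[mid]=2=2: mid=3
v[mid]=5>2: swap v[3],v[3]; hi=2 → [2, 2, 2, 5, 5, 5]
end: lo=0, hi=2; v = [2, 2, 2, 5, 5, 5]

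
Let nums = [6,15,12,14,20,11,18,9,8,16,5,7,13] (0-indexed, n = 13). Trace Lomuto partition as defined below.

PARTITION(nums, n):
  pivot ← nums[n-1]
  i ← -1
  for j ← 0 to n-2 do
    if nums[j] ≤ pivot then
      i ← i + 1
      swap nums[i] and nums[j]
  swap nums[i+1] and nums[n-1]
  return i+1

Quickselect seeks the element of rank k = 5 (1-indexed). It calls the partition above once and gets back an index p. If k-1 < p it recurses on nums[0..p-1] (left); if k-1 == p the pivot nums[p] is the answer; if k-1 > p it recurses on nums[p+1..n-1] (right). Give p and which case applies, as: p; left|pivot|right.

pivot = nums[12] = 13; i = -1
j=0: nums[0]=6 ≤ 13 → i=0, swap nums[0],nums[0] (no change) → [6,15,12,14,20,11,18,9,8,16,5,7,13]
j=1: nums[1]=15 > 13 → no swap
j=2: nums[2]=12 ≤ 13 → i=1, swap nums[1],nums[2] → [6,12,15,14,20,11,18,9,8,16,5,7,13]
j=3: nums[3]=14 > 13 → no swap
j=4: nums[4]=20 > 13 → no swap
j=5: nums[5]=11 ≤ 13 → i=2, swap nums[2],nums[5] → [6,12,11,14,20,15,18,9,8,16,5,7,13]
j=6: nums[6]=18 > 13 → no swap
j=7: nums[7]=9 ≤ 13 → i=3, swap nums[3],nums[7] → [6,12,11,9,20,15,18,14,8,16,5,7,13]
j=8: nums[8]=8 ≤ 13 → i=4, swap nums[4],nums[8] → [6,12,11,9,8,15,18,14,20,16,5,7,13]
j=9: nums[9]=16 > 13 → no swap
j=10: nums[10]=5 ≤ 13 → i=5, swap nums[5],nums[10] → [6,12,11,9,8,5,18,14,20,16,15,7,13]
j=11: nums[11]=7 ≤ 13 → i=6, swap nums[6],nums[11] → [6,12,11,9,8,5,7,14,20,16,15,18,13]
final swap nums[7],nums[12] → [6,12,11,9,8,5,7,13,20,16,15,18,14]; return 7
p = 7; k-1 = 4 < 7 ⇒ left

7; left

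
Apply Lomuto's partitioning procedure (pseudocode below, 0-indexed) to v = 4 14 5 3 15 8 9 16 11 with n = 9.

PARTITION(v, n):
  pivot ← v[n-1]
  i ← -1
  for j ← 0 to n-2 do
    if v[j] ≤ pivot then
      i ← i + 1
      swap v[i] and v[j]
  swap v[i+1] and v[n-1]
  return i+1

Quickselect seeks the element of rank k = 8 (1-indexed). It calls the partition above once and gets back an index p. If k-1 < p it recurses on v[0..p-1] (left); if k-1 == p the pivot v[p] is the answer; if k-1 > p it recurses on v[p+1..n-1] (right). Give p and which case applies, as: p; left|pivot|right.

pivot=11, i=-1
j=0: 4≤11, i=0, swap(0,0) ⇒ 4 14 5 3 15 8 9 16 11
j=1: 14>11, skip
j=2: 5≤11, i=1, swap(1,2) ⇒ 4 5 14 3 15 8 9 16 11
j=3: 3≤11, i=2, swap(2,3) ⇒ 4 5 3 14 15 8 9 16 11
j=4: 15>11, skip
j=5: 8≤11, i=3, swap(3,5) ⇒ 4 5 3 8 15 14 9 16 11
j=6: 9≤11, i=4, swap(4,6) ⇒ 4 5 3 8 9 14 15 16 11
j=7: 16>11, skip
swap(5,8) ⇒ 4 5 3 8 9 11 15 16 14; return 5
p = 5; k-1 = 7 > 5 ⇒ right

5; right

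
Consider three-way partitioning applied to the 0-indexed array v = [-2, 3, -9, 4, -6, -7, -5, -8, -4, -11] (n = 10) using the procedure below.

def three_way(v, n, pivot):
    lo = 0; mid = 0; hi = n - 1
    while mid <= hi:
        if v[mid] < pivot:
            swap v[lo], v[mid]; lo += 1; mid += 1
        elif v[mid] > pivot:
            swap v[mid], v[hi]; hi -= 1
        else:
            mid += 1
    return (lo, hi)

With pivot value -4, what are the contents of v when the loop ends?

[-11, -9, -8, -6, -7, -5, -4, 4, 3, -2]

lo=0 mid=0 hi=9
-2>-4: swap(0,9), hi=8 ⇒ [-11, 3, -9, 4, -6, -7, -5, -8, -4, -2]
-11<-4: swap(0,0), lo=1 mid=1 ⇒ [-11, 3, -9, 4, -6, -7, -5, -8, -4, -2]
3>-4: swap(1,8), hi=7 ⇒ [-11, -4, -9, 4, -6, -7, -5, -8, 3, -2]
-4=-4: mid=2
-9<-4: swap(1,2), lo=2 mid=3 ⇒ [-11, -9, -4, 4, -6, -7, -5, -8, 3, -2]
4>-4: swap(3,7), hi=6 ⇒ [-11, -9, -4, -8, -6, -7, -5, 4, 3, -2]
-8<-4: swap(2,3), lo=3 mid=4 ⇒ [-11, -9, -8, -4, -6, -7, -5, 4, 3, -2]
-6<-4: swap(3,4), lo=4 mid=5 ⇒ [-11, -9, -8, -6, -4, -7, -5, 4, 3, -2]
-7<-4: swap(4,5), lo=5 mid=6 ⇒ [-11, -9, -8, -6, -7, -4, -5, 4, 3, -2]
-5<-4: swap(5,6), lo=6 mid=7 ⇒ [-11, -9, -8, -6, -7, -5, -4, 4, 3, -2]
done. lo=6 hi=6; v=[-11, -9, -8, -6, -7, -5, -4, 4, 3, -2]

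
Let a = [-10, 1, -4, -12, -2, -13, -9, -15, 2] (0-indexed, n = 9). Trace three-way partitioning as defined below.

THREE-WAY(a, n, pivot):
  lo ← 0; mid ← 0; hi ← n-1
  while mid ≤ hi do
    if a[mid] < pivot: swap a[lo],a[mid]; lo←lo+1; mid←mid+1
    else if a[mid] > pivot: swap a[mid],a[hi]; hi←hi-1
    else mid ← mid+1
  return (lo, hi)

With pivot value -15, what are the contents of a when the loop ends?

pivot = -15; lo=0, mid=0, hi=8
a[mid]=-10>-15: swap a[0],a[8]; hi=7 → [2, 1, -4, -12, -2, -13, -9, -15, -10]
a[mid]=2>-15: swap a[0],a[7]; hi=6 → [-15, 1, -4, -12, -2, -13, -9, 2, -10]
a[mid]=-15=-15: mid=1
a[mid]=1>-15: swap a[1],a[6]; hi=5 → [-15, -9, -4, -12, -2, -13, 1, 2, -10]
a[mid]=-9>-15: swap a[1],a[5]; hi=4 → [-15, -13, -4, -12, -2, -9, 1, 2, -10]
a[mid]=-13>-15: swap a[1],a[4]; hi=3 → [-15, -2, -4, -12, -13, -9, 1, 2, -10]
a[mid]=-2>-15: swap a[1],a[3]; hi=2 → [-15, -12, -4, -2, -13, -9, 1, 2, -10]
a[mid]=-12>-15: swap a[1],a[2]; hi=1 → [-15, -4, -12, -2, -13, -9, 1, 2, -10]
a[mid]=-4>-15: swap a[1],a[1]; hi=0 → [-15, -4, -12, -2, -13, -9, 1, 2, -10]
end: lo=0, hi=0; a = [-15, -4, -12, -2, -13, -9, 1, 2, -10]

[-15, -4, -12, -2, -13, -9, 1, 2, -10]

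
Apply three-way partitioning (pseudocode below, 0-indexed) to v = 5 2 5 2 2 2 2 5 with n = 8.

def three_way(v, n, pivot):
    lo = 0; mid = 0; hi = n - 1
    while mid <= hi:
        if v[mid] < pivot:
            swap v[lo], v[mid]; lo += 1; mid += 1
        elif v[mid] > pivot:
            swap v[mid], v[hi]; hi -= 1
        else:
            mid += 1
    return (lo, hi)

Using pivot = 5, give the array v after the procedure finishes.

lo=0 mid=0 hi=7
5=5: mid=1
2<5: swap(0,1), lo=1 mid=2 ⇒ 2 5 5 2 2 2 2 5
5=5: mid=3
2<5: swap(1,3), lo=2 mid=4 ⇒ 2 2 5 5 2 2 2 5
2<5: swap(2,4), lo=3 mid=5 ⇒ 2 2 2 5 5 2 2 5
2<5: swap(3,5), lo=4 mid=6 ⇒ 2 2 2 2 5 5 2 5
2<5: swap(4,6), lo=5 mid=7 ⇒ 2 2 2 2 2 5 5 5
5=5: mid=8
done. lo=5 hi=7; v=2 2 2 2 2 5 5 5

2 2 2 2 2 5 5 5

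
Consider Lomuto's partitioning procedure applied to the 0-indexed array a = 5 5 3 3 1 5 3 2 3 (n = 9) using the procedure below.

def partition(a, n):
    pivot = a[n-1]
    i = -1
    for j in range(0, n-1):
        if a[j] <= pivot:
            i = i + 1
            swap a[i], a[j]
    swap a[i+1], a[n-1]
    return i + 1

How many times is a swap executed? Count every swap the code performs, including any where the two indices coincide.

6

pivot = a[8] = 3; i = -1
j=0: a[0]=5 > 3 → no swap
j=1: a[1]=5 > 3 → no swap
j=2: a[2]=3 ≤ 3 → i=0, swap a[0],a[2] → 3 5 5 3 1 5 3 2 3
j=3: a[3]=3 ≤ 3 → i=1, swap a[1],a[3] → 3 3 5 5 1 5 3 2 3
j=4: a[4]=1 ≤ 3 → i=2, swap a[2],a[4] → 3 3 1 5 5 5 3 2 3
j=5: a[5]=5 > 3 → no swap
j=6: a[6]=3 ≤ 3 → i=3, swap a[3],a[6] → 3 3 1 3 5 5 5 2 3
j=7: a[7]=2 ≤ 3 → i=4, swap a[4],a[7] → 3 3 1 3 2 5 5 5 3
final swap a[5],a[8] → 3 3 1 3 2 3 5 5 5; return 5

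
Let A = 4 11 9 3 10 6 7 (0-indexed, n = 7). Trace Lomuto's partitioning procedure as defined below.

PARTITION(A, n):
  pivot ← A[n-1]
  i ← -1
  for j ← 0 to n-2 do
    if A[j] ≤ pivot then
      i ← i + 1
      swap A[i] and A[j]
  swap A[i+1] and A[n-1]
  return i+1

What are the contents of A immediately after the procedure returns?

pivot = A[6] = 7; i = -1
j=0: A[0]=4 ≤ 7 → i=0, swap A[0],A[0] (no change) → 4 11 9 3 10 6 7
j=1: A[1]=11 > 7 → no swap
j=2: A[2]=9 > 7 → no swap
j=3: A[3]=3 ≤ 7 → i=1, swap A[1],A[3] → 4 3 9 11 10 6 7
j=4: A[4]=10 > 7 → no swap
j=5: A[5]=6 ≤ 7 → i=2, swap A[2],A[5] → 4 3 6 11 10 9 7
final swap A[3],A[6] → 4 3 6 7 10 9 11; return 3

4 3 6 7 10 9 11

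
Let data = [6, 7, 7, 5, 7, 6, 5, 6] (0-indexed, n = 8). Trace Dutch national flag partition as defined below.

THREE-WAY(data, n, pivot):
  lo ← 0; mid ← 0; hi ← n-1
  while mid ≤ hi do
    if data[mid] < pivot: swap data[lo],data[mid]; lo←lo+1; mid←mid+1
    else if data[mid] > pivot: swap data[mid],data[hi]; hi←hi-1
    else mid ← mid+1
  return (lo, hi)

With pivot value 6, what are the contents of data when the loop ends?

[5, 5, 6, 6, 6, 7, 7, 7]

lo=0 mid=0 hi=7
6=6: mid=1
7>6: swap(1,7), hi=6 ⇒ [6, 6, 7, 5, 7, 6, 5, 7]
6=6: mid=2
7>6: swap(2,6), hi=5 ⇒ [6, 6, 5, 5, 7, 6, 7, 7]
5<6: swap(0,2), lo=1 mid=3 ⇒ [5, 6, 6, 5, 7, 6, 7, 7]
5<6: swap(1,3), lo=2 mid=4 ⇒ [5, 5, 6, 6, 7, 6, 7, 7]
7>6: swap(4,5), hi=4 ⇒ [5, 5, 6, 6, 6, 7, 7, 7]
6=6: mid=5
done. lo=2 hi=4; data=[5, 5, 6, 6, 6, 7, 7, 7]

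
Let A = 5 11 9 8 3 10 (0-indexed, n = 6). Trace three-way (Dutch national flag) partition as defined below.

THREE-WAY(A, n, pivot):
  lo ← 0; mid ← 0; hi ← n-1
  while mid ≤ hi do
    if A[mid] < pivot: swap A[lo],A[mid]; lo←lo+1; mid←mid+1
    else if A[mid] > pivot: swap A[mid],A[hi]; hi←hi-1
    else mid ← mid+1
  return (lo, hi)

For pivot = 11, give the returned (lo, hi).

pivot = 11; lo=0, mid=0, hi=5
A[mid]=5<11: swap A[0],A[0]; lo=1,mid=1 → 5 11 9 8 3 10
A[mid]=11=11: mid=2
A[mid]=9<11: swap A[1],A[2]; lo=2,mid=3 → 5 9 11 8 3 10
A[mid]=8<11: swap A[2],A[3]; lo=3,mid=4 → 5 9 8 11 3 10
A[mid]=3<11: swap A[3],A[4]; lo=4,mid=5 → 5 9 8 3 11 10
A[mid]=10<11: swap A[4],A[5]; lo=5,mid=6 → 5 9 8 3 10 11
end: lo=5, hi=5; A = 5 9 8 3 10 11

(5, 5)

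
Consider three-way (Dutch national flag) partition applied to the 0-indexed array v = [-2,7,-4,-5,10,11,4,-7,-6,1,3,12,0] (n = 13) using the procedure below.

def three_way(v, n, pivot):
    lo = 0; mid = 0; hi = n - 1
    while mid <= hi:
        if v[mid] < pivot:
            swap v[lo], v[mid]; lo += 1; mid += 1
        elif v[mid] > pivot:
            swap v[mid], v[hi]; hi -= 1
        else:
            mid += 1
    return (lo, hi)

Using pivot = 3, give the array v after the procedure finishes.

lo=0 mid=0 hi=12
-2<3: swap(0,0), lo=1 mid=1 ⇒ [-2,7,-4,-5,10,11,4,-7,-6,1,3,12,0]
7>3: swap(1,12), hi=11 ⇒ [-2,0,-4,-5,10,11,4,-7,-6,1,3,12,7]
0<3: swap(1,1), lo=2 mid=2 ⇒ [-2,0,-4,-5,10,11,4,-7,-6,1,3,12,7]
-4<3: swap(2,2), lo=3 mid=3 ⇒ [-2,0,-4,-5,10,11,4,-7,-6,1,3,12,7]
-5<3: swap(3,3), lo=4 mid=4 ⇒ [-2,0,-4,-5,10,11,4,-7,-6,1,3,12,7]
10>3: swap(4,11), hi=10 ⇒ [-2,0,-4,-5,12,11,4,-7,-6,1,3,10,7]
12>3: swap(4,10), hi=9 ⇒ [-2,0,-4,-5,3,11,4,-7,-6,1,12,10,7]
3=3: mid=5
11>3: swap(5,9), hi=8 ⇒ [-2,0,-4,-5,3,1,4,-7,-6,11,12,10,7]
1<3: swap(4,5), lo=5 mid=6 ⇒ [-2,0,-4,-5,1,3,4,-7,-6,11,12,10,7]
4>3: swap(6,8), hi=7 ⇒ [-2,0,-4,-5,1,3,-6,-7,4,11,12,10,7]
-6<3: swap(5,6), lo=6 mid=7 ⇒ [-2,0,-4,-5,1,-6,3,-7,4,11,12,10,7]
-7<3: swap(6,7), lo=7 mid=8 ⇒ [-2,0,-4,-5,1,-6,-7,3,4,11,12,10,7]
done. lo=7 hi=7; v=[-2,0,-4,-5,1,-6,-7,3,4,11,12,10,7]

[-2,0,-4,-5,1,-6,-7,3,4,11,12,10,7]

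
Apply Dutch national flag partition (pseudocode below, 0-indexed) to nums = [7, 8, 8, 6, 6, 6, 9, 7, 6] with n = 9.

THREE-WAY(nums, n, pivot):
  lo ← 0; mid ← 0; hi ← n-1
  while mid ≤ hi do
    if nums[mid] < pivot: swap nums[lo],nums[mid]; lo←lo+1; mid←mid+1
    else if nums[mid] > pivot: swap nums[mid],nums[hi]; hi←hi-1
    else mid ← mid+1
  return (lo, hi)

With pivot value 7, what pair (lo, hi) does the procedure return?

lo=0 mid=0 hi=8
7=7: mid=1
8>7: swap(1,8), hi=7 ⇒ [7, 6, 8, 6, 6, 6, 9, 7, 8]
6<7: swap(0,1), lo=1 mid=2 ⇒ [6, 7, 8, 6, 6, 6, 9, 7, 8]
8>7: swap(2,7), hi=6 ⇒ [6, 7, 7, 6, 6, 6, 9, 8, 8]
7=7: mid=3
6<7: swap(1,3), lo=2 mid=4 ⇒ [6, 6, 7, 7, 6, 6, 9, 8, 8]
6<7: swap(2,4), lo=3 mid=5 ⇒ [6, 6, 6, 7, 7, 6, 9, 8, 8]
6<7: swap(3,5), lo=4 mid=6 ⇒ [6, 6, 6, 6, 7, 7, 9, 8, 8]
9>7: swap(6,6), hi=5 ⇒ [6, 6, 6, 6, 7, 7, 9, 8, 8]
done. lo=4 hi=5; nums=[6, 6, 6, 6, 7, 7, 9, 8, 8]

(4, 5)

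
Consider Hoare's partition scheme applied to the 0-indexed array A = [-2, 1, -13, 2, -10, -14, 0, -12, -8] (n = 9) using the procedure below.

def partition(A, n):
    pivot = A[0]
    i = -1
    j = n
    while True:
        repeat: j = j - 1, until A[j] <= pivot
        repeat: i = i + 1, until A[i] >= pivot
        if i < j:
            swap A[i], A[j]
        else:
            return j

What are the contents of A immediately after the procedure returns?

pivot = A[0] = -2; i = -1, j = 9
j→8 (A[8]=-8≤-2), i→0 (A[0]=-2≥-2); i<j, swap → [-8, 1, -13, 2, -10, -14, 0, -12, -2]
j→7 (A[7]=-12≤-2), i→1 (A[1]=1≥-2); i<j, swap → [-8, -12, -13, 2, -10, -14, 0, 1, -2]
j→5 (A[5]=-14≤-2), i→3 (A[3]=2≥-2); i<j, swap → [-8, -12, -13, -14, -10, 2, 0, 1, -2]
j→4, i→5; i≥j, return j=4. A = [-8, -12, -13, -14, -10, 2, 0, 1, -2]

[-8, -12, -13, -14, -10, 2, 0, 1, -2]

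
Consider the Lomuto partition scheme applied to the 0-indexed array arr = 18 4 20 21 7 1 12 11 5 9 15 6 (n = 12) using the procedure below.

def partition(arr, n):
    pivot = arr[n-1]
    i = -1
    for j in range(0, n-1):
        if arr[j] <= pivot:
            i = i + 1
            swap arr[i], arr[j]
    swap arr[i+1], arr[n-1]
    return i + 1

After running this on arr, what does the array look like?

4 1 5 6 7 18 12 11 20 9 15 21

pivot = arr[11] = 6; i = -1
j=0: arr[0]=18 > 6 → no swap
j=1: arr[1]=4 ≤ 6 → i=0, swap arr[0],arr[1] → 4 18 20 21 7 1 12 11 5 9 15 6
j=2: arr[2]=20 > 6 → no swap
j=3: arr[3]=21 > 6 → no swap
j=4: arr[4]=7 > 6 → no swap
j=5: arr[5]=1 ≤ 6 → i=1, swap arr[1],arr[5] → 4 1 20 21 7 18 12 11 5 9 15 6
j=6: arr[6]=12 > 6 → no swap
j=7: arr[7]=11 > 6 → no swap
j=8: arr[8]=5 ≤ 6 → i=2, swap arr[2],arr[8] → 4 1 5 21 7 18 12 11 20 9 15 6
j=9: arr[9]=9 > 6 → no swap
j=10: arr[10]=15 > 6 → no swap
final swap arr[3],arr[11] → 4 1 5 6 7 18 12 11 20 9 15 21; return 3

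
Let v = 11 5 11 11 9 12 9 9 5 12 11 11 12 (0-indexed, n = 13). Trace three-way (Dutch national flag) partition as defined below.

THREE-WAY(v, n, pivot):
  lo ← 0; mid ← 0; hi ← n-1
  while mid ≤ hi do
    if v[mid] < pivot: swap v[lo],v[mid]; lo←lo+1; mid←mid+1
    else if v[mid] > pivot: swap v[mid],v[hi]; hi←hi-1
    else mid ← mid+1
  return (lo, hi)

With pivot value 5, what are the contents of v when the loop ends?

5 5 11 9 12 9 9 11 12 11 11 12 11

lo=0 mid=0 hi=12
11>5: swap(0,12), hi=11 ⇒ 12 5 11 11 9 12 9 9 5 12 11 11 11
12>5: swap(0,11), hi=10 ⇒ 11 5 11 11 9 12 9 9 5 12 11 12 11
11>5: swap(0,10), hi=9 ⇒ 11 5 11 11 9 12 9 9 5 12 11 12 11
11>5: swap(0,9), hi=8 ⇒ 12 5 11 11 9 12 9 9 5 11 11 12 11
12>5: swap(0,8), hi=7 ⇒ 5 5 11 11 9 12 9 9 12 11 11 12 11
5=5: mid=1
5=5: mid=2
11>5: swap(2,7), hi=6 ⇒ 5 5 9 11 9 12 9 11 12 11 11 12 11
9>5: swap(2,6), hi=5 ⇒ 5 5 9 11 9 12 9 11 12 11 11 12 11
9>5: swap(2,5), hi=4 ⇒ 5 5 12 11 9 9 9 11 12 11 11 12 11
12>5: swap(2,4), hi=3 ⇒ 5 5 9 11 12 9 9 11 12 11 11 12 11
9>5: swap(2,3), hi=2 ⇒ 5 5 11 9 12 9 9 11 12 11 11 12 11
11>5: swap(2,2), hi=1 ⇒ 5 5 11 9 12 9 9 11 12 11 11 12 11
done. lo=0 hi=1; v=5 5 11 9 12 9 9 11 12 11 11 12 11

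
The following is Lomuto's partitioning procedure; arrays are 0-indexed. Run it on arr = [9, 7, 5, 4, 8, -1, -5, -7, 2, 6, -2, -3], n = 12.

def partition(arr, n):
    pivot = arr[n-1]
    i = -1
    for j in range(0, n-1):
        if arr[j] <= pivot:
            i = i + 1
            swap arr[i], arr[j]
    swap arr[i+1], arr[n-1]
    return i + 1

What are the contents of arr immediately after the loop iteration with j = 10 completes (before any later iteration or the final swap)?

[-5, -7, 5, 4, 8, -1, 9, 7, 2, 6, -2, -3]

pivot=-3, i=-1
j=0: 9>-3, skip
j=1: 7>-3, skip
j=2: 5>-3, skip
j=3: 4>-3, skip
j=4: 8>-3, skip
j=5: -1>-3, skip
j=6: -5≤-3, i=0, swap(0,6) ⇒ [-5, 7, 5, 4, 8, -1, 9, -7, 2, 6, -2, -3]
j=7: -7≤-3, i=1, swap(1,7) ⇒ [-5, -7, 5, 4, 8, -1, 9, 7, 2, 6, -2, -3]
j=8: 2>-3, skip
j=9: 6>-3, skip
j=10: -2>-3, skip
(after j=10) arr = [-5, -7, 5, 4, 8, -1, 9, 7, 2, 6, -2, -3]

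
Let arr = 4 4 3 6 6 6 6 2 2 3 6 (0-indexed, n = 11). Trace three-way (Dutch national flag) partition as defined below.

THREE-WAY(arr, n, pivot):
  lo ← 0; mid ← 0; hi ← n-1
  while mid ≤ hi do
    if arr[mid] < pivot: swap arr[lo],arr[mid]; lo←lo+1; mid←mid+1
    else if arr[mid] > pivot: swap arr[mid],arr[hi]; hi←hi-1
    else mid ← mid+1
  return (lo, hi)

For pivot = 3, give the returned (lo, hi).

lo=0 mid=0 hi=10
4>3: swap(0,10), hi=9 ⇒ 6 4 3 6 6 6 6 2 2 3 4
6>3: swap(0,9), hi=8 ⇒ 3 4 3 6 6 6 6 2 2 6 4
3=3: mid=1
4>3: swap(1,8), hi=7 ⇒ 3 2 3 6 6 6 6 2 4 6 4
2<3: swap(0,1), lo=1 mid=2 ⇒ 2 3 3 6 6 6 6 2 4 6 4
3=3: mid=3
6>3: swap(3,7), hi=6 ⇒ 2 3 3 2 6 6 6 6 4 6 4
2<3: swap(1,3), lo=2 mid=4 ⇒ 2 2 3 3 6 6 6 6 4 6 4
6>3: swap(4,6), hi=5 ⇒ 2 2 3 3 6 6 6 6 4 6 4
6>3: swap(4,5), hi=4 ⇒ 2 2 3 3 6 6 6 6 4 6 4
6>3: swap(4,4), hi=3 ⇒ 2 2 3 3 6 6 6 6 4 6 4
done. lo=2 hi=3; arr=2 2 3 3 6 6 6 6 4 6 4

(2, 3)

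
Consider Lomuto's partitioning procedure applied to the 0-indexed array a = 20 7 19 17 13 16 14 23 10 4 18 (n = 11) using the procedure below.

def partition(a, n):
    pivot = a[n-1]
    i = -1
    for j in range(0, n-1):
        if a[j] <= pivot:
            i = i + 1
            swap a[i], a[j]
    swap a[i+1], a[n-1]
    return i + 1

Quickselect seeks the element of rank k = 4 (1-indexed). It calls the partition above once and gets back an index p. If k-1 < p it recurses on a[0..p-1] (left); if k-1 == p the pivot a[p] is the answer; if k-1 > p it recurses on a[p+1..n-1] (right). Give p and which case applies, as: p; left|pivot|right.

pivot=18, i=-1
j=0: 20>18, skip
j=1: 7≤18, i=0, swap(0,1) ⇒ 7 20 19 17 13 16 14 23 10 4 18
j=2: 19>18, skip
j=3: 17≤18, i=1, swap(1,3) ⇒ 7 17 19 20 13 16 14 23 10 4 18
j=4: 13≤18, i=2, swap(2,4) ⇒ 7 17 13 20 19 16 14 23 10 4 18
j=5: 16≤18, i=3, swap(3,5) ⇒ 7 17 13 16 19 20 14 23 10 4 18
j=6: 14≤18, i=4, swap(4,6) ⇒ 7 17 13 16 14 20 19 23 10 4 18
j=7: 23>18, skip
j=8: 10≤18, i=5, swap(5,8) ⇒ 7 17 13 16 14 10 19 23 20 4 18
j=9: 4≤18, i=6, swap(6,9) ⇒ 7 17 13 16 14 10 4 23 20 19 18
swap(7,10) ⇒ 7 17 13 16 14 10 4 18 20 19 23; return 7
p = 7; k-1 = 3 < 7 ⇒ left

7; left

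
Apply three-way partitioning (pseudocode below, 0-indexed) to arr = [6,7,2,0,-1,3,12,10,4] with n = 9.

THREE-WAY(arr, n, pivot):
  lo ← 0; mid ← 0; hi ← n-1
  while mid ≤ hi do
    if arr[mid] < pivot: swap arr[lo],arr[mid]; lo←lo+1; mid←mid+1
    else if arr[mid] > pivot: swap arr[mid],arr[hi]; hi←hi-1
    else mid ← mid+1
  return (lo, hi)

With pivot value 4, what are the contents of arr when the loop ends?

lo=0 mid=0 hi=8
6>4: swap(0,8), hi=7 ⇒ [4,7,2,0,-1,3,12,10,6]
4=4: mid=1
7>4: swap(1,7), hi=6 ⇒ [4,10,2,0,-1,3,12,7,6]
10>4: swap(1,6), hi=5 ⇒ [4,12,2,0,-1,3,10,7,6]
12>4: swap(1,5), hi=4 ⇒ [4,3,2,0,-1,12,10,7,6]
3<4: swap(0,1), lo=1 mid=2 ⇒ [3,4,2,0,-1,12,10,7,6]
2<4: swap(1,2), lo=2 mid=3 ⇒ [3,2,4,0,-1,12,10,7,6]
0<4: swap(2,3), lo=3 mid=4 ⇒ [3,2,0,4,-1,12,10,7,6]
-1<4: swap(3,4), lo=4 mid=5 ⇒ [3,2,0,-1,4,12,10,7,6]
done. lo=4 hi=4; arr=[3,2,0,-1,4,12,10,7,6]

[3,2,0,-1,4,12,10,7,6]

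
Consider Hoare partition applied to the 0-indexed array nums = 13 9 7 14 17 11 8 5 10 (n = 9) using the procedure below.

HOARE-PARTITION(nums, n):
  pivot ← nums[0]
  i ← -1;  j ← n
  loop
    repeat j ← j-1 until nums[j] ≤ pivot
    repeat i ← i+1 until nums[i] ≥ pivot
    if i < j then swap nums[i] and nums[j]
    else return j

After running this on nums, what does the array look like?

pivot = nums[0] = 13; i = -1, j = 9
j→8 (nums[8]=10≤13), i→0 (nums[0]=13≥13); i<j, swap → 10 9 7 14 17 11 8 5 13
j→7 (nums[7]=5≤13), i→3 (nums[3]=14≥13); i<j, swap → 10 9 7 5 17 11 8 14 13
j→6 (nums[6]=8≤13), i→4 (nums[4]=17≥13); i<j, swap → 10 9 7 5 8 11 17 14 13
j→5, i→6; i≥j, return j=5. nums = 10 9 7 5 8 11 17 14 13

10 9 7 5 8 11 17 14 13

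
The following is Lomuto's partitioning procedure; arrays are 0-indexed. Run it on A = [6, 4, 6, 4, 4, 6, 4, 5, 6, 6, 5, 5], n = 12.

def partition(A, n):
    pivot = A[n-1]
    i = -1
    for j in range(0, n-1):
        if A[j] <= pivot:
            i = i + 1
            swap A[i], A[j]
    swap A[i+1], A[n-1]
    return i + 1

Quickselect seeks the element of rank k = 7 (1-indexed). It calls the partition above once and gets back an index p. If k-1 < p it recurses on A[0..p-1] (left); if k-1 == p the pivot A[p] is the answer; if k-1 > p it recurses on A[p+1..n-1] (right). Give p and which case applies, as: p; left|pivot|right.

pivot = A[11] = 5; i = -1
j=0: A[0]=6 > 5 → no swap
j=1: A[1]=4 ≤ 5 → i=0, swap A[0],A[1] → [4, 6, 6, 4, 4, 6, 4, 5, 6, 6, 5, 5]
j=2: A[2]=6 > 5 → no swap
j=3: A[3]=4 ≤ 5 → i=1, swap A[1],A[3] → [4, 4, 6, 6, 4, 6, 4, 5, 6, 6, 5, 5]
j=4: A[4]=4 ≤ 5 → i=2, swap A[2],A[4] → [4, 4, 4, 6, 6, 6, 4, 5, 6, 6, 5, 5]
j=5: A[5]=6 > 5 → no swap
j=6: A[6]=4 ≤ 5 → i=3, swap A[3],A[6] → [4, 4, 4, 4, 6, 6, 6, 5, 6, 6, 5, 5]
j=7: A[7]=5 ≤ 5 → i=4, swap A[4],A[7] → [4, 4, 4, 4, 5, 6, 6, 6, 6, 6, 5, 5]
j=8: A[8]=6 > 5 → no swap
j=9: A[9]=6 > 5 → no swap
j=10: A[10]=5 ≤ 5 → i=5, swap A[5],A[10] → [4, 4, 4, 4, 5, 5, 6, 6, 6, 6, 6, 5]
final swap A[6],A[11] → [4, 4, 4, 4, 5, 5, 5, 6, 6, 6, 6, 6]; return 6
p = 6; k-1 = 6 == 6 ⇒ pivot

6; pivot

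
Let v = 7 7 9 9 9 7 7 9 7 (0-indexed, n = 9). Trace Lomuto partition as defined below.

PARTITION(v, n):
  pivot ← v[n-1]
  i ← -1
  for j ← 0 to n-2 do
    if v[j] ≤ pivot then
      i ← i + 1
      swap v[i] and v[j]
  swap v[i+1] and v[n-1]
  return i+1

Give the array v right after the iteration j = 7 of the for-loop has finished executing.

7 7 7 7 9 9 9 9 7

pivot=7, i=-1
j=0: 7≤7, i=0, swap(0,0) ⇒ 7 7 9 9 9 7 7 9 7
j=1: 7≤7, i=1, swap(1,1) ⇒ 7 7 9 9 9 7 7 9 7
j=2: 9>7, skip
j=3: 9>7, skip
j=4: 9>7, skip
j=5: 7≤7, i=2, swap(2,5) ⇒ 7 7 7 9 9 9 7 9 7
j=6: 7≤7, i=3, swap(3,6) ⇒ 7 7 7 7 9 9 9 9 7
j=7: 9>7, skip
(after j=7) v = 7 7 7 7 9 9 9 9 7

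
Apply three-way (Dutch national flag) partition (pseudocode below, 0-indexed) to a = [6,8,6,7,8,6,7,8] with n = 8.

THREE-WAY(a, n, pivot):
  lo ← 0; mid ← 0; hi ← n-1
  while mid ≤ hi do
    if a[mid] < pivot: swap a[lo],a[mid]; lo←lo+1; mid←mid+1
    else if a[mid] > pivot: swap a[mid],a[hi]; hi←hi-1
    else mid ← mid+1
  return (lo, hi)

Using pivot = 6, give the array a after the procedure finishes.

[6,6,6,8,7,7,8,8]

pivot = 6; lo=0, mid=0, hi=7
a[mid]=6=6: mid=1
a[mid]=8>6: swap a[1],a[7]; hi=6 → [6,8,6,7,8,6,7,8]
a[mid]=8>6: swap a[1],a[6]; hi=5 → [6,7,6,7,8,6,8,8]
a[mid]=7>6: swap a[1],a[5]; hi=4 → [6,6,6,7,8,7,8,8]
a[mid]=6=6: mid=2
a[mid]=6=6: mid=3
a[mid]=7>6: swap a[3],a[4]; hi=3 → [6,6,6,8,7,7,8,8]
a[mid]=8>6: swap a[3],a[3]; hi=2 → [6,6,6,8,7,7,8,8]
end: lo=0, hi=2; a = [6,6,6,8,7,7,8,8]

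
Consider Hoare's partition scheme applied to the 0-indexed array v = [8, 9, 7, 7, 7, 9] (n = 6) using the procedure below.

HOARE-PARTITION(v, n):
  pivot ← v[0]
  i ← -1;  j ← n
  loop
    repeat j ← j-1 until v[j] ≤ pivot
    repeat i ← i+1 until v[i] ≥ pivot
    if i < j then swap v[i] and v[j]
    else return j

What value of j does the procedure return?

pivot=8
j stops at 4 (7), i stops at 0 (8); swap ⇒ [7, 9, 7, 7, 8, 9]
j stops at 3 (7), i stops at 1 (9); swap ⇒ [7, 7, 7, 9, 8, 9]
j stops at 2, i stops at 3; i≥j ⇒ return 2. v=[7, 7, 7, 9, 8, 9]

2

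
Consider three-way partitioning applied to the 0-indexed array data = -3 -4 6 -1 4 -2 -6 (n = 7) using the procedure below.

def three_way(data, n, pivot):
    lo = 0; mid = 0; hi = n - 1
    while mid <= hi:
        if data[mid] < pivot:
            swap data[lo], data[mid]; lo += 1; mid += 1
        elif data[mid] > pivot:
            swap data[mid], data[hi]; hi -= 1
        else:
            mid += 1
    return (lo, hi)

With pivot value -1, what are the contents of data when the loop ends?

lo=0 mid=0 hi=6
-3<-1: swap(0,0), lo=1 mid=1 ⇒ -3 -4 6 -1 4 -2 -6
-4<-1: swap(1,1), lo=2 mid=2 ⇒ -3 -4 6 -1 4 -2 -6
6>-1: swap(2,6), hi=5 ⇒ -3 -4 -6 -1 4 -2 6
-6<-1: swap(2,2), lo=3 mid=3 ⇒ -3 -4 -6 -1 4 -2 6
-1=-1: mid=4
4>-1: swap(4,5), hi=4 ⇒ -3 -4 -6 -1 -2 4 6
-2<-1: swap(3,4), lo=4 mid=5 ⇒ -3 -4 -6 -2 -1 4 6
done. lo=4 hi=4; data=-3 -4 -6 -2 -1 4 6

-3 -4 -6 -2 -1 4 6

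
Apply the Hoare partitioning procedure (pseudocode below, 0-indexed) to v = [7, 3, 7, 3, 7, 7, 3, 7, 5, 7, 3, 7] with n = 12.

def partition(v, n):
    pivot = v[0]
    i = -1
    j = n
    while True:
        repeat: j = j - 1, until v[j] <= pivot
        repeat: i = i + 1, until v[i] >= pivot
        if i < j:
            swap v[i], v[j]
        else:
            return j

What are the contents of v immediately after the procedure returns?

pivot=7
j stops at 11 (7), i stops at 0 (7); swap ⇒ [7, 3, 7, 3, 7, 7, 3, 7, 5, 7, 3, 7]
j stops at 10 (3), i stops at 2 (7); swap ⇒ [7, 3, 3, 3, 7, 7, 3, 7, 5, 7, 7, 7]
j stops at 9 (7), i stops at 4 (7); swap ⇒ [7, 3, 3, 3, 7, 7, 3, 7, 5, 7, 7, 7]
j stops at 8 (5), i stops at 5 (7); swap ⇒ [7, 3, 3, 3, 7, 5, 3, 7, 7, 7, 7, 7]
j stops at 7, i stops at 7; i≥j ⇒ return 7. v=[7, 3, 3, 3, 7, 5, 3, 7, 7, 7, 7, 7]

[7, 3, 3, 3, 7, 5, 3, 7, 7, 7, 7, 7]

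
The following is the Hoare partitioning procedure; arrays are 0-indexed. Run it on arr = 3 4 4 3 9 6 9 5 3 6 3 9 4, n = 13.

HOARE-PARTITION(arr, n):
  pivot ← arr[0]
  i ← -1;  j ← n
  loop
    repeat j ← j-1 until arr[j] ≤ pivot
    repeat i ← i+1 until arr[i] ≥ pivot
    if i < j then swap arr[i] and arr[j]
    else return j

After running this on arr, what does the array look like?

3 3 3 4 9 6 9 5 4 6 3 9 4

pivot = arr[0] = 3; i = -1, j = 13
j→10 (arr[10]=3≤3), i→0 (arr[0]=3≥3); i<j, swap → 3 4 4 3 9 6 9 5 3 6 3 9 4
j→8 (arr[8]=3≤3), i→1 (arr[1]=4≥3); i<j, swap → 3 3 4 3 9 6 9 5 4 6 3 9 4
j→3 (arr[3]=3≤3), i→2 (arr[2]=4≥3); i<j, swap → 3 3 3 4 9 6 9 5 4 6 3 9 4
j→2, i→3; i≥j, return j=2. arr = 3 3 3 4 9 6 9 5 4 6 3 9 4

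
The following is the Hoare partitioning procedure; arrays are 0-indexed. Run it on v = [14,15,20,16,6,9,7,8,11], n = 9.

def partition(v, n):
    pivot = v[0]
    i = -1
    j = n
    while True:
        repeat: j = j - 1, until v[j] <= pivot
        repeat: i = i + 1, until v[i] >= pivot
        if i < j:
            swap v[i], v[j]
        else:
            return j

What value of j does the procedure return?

4

pivot=14
j stops at 8 (11), i stops at 0 (14); swap ⇒ [11,15,20,16,6,9,7,8,14]
j stops at 7 (8), i stops at 1 (15); swap ⇒ [11,8,20,16,6,9,7,15,14]
j stops at 6 (7), i stops at 2 (20); swap ⇒ [11,8,7,16,6,9,20,15,14]
j stops at 5 (9), i stops at 3 (16); swap ⇒ [11,8,7,9,6,16,20,15,14]
j stops at 4, i stops at 5; i≥j ⇒ return 4. v=[11,8,7,9,6,16,20,15,14]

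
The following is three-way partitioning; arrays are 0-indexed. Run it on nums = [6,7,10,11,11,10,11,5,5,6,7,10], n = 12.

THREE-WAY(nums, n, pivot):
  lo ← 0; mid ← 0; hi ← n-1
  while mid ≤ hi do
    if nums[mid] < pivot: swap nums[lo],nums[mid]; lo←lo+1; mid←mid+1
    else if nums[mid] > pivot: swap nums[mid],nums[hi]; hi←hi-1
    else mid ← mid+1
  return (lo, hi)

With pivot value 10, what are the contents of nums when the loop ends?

pivot = 10; lo=0, mid=0, hi=11
nums[mid]=6<10: swap nums[0],nums[0]; lo=1,mid=1 → [6,7,10,11,11,10,11,5,5,6,7,10]
nums[mid]=7<10: swap nums[1],nums[1]; lo=2,mid=2 → [6,7,10,11,11,10,11,5,5,6,7,10]
nums[mid]=10=10: mid=3
nums[mid]=11>10: swap nums[3],nums[11]; hi=10 → [6,7,10,10,11,10,11,5,5,6,7,11]
nums[mid]=10=10: mid=4
nums[mid]=11>10: swap nums[4],nums[10]; hi=9 → [6,7,10,10,7,10,11,5,5,6,11,11]
nums[mid]=7<10: swap nums[2],nums[4]; lo=3,mid=5 → [6,7,7,10,10,10,11,5,5,6,11,11]
nums[mid]=10=10: mid=6
nums[mid]=11>10: swap nums[6],nums[9]; hi=8 → [6,7,7,10,10,10,6,5,5,11,11,11]
nums[mid]=6<10: swap nums[3],nums[6]; lo=4,mid=7 → [6,7,7,6,10,10,10,5,5,11,11,11]
nums[mid]=5<10: swap nums[4],nums[7]; lo=5,mid=8 → [6,7,7,6,5,10,10,10,5,11,11,11]
nums[mid]=5<10: swap nums[5],nums[8]; lo=6,mid=9 → [6,7,7,6,5,5,10,10,10,11,11,11]
end: lo=6, hi=8; nums = [6,7,7,6,5,5,10,10,10,11,11,11]

[6,7,7,6,5,5,10,10,10,11,11,11]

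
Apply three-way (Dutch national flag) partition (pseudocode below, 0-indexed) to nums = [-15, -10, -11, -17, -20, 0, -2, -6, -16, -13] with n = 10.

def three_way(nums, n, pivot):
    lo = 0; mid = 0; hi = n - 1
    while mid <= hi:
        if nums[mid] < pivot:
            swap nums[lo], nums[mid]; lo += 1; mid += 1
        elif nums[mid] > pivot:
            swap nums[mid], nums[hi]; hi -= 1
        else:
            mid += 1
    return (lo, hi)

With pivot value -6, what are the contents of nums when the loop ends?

[-15, -10, -11, -17, -20, -13, -16, -6, -2, 0]

pivot = -6; lo=0, mid=0, hi=9
nums[mid]=-15<-6: swap nums[0],nums[0]; lo=1,mid=1 → [-15, -10, -11, -17, -20, 0, -2, -6, -16, -13]
nums[mid]=-10<-6: swap nums[1],nums[1]; lo=2,mid=2 → [-15, -10, -11, -17, -20, 0, -2, -6, -16, -13]
nums[mid]=-11<-6: swap nums[2],nums[2]; lo=3,mid=3 → [-15, -10, -11, -17, -20, 0, -2, -6, -16, -13]
nums[mid]=-17<-6: swap nums[3],nums[3]; lo=4,mid=4 → [-15, -10, -11, -17, -20, 0, -2, -6, -16, -13]
nums[mid]=-20<-6: swap nums[4],nums[4]; lo=5,mid=5 → [-15, -10, -11, -17, -20, 0, -2, -6, -16, -13]
nums[mid]=0>-6: swap nums[5],nums[9]; hi=8 → [-15, -10, -11, -17, -20, -13, -2, -6, -16, 0]
nums[mid]=-13<-6: swap nums[5],nums[5]; lo=6,mid=6 → [-15, -10, -11, -17, -20, -13, -2, -6, -16, 0]
nums[mid]=-2>-6: swap nums[6],nums[8]; hi=7 → [-15, -10, -11, -17, -20, -13, -16, -6, -2, 0]
nums[mid]=-16<-6: swap nums[6],nums[6]; lo=7,mid=7 → [-15, -10, -11, -17, -20, -13, -16, -6, -2, 0]
nums[mid]=-6=-6: mid=8
end: lo=7, hi=7; nums = [-15, -10, -11, -17, -20, -13, -16, -6, -2, 0]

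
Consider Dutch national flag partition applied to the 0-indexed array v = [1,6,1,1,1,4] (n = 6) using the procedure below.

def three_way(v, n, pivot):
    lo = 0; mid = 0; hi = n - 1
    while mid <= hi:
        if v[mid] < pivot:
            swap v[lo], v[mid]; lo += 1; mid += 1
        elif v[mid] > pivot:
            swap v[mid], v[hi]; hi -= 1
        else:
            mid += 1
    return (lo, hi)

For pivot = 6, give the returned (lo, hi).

pivot = 6; lo=0, mid=0, hi=5
v[mid]=1<6: swap v[0],v[0]; lo=1,mid=1 → [1,6,1,1,1,4]
v[mid]=6=6: mid=2
v[mid]=1<6: swap v[1],v[2]; lo=2,mid=3 → [1,1,6,1,1,4]
v[mid]=1<6: swap v[2],v[3]; lo=3,mid=4 → [1,1,1,6,1,4]
v[mid]=1<6: swap v[3],v[4]; lo=4,mid=5 → [1,1,1,1,6,4]
v[mid]=4<6: swap v[4],v[5]; lo=5,mid=6 → [1,1,1,1,4,6]
end: lo=5, hi=5; v = [1,1,1,1,4,6]

(5, 5)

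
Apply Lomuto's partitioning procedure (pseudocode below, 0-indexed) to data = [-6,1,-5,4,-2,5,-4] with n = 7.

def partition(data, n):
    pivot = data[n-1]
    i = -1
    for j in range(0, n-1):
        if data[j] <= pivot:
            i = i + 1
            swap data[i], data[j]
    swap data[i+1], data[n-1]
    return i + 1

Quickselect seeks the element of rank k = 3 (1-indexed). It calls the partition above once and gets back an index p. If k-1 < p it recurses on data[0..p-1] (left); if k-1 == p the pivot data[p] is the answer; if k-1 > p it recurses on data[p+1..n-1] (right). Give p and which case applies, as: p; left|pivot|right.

2; pivot

pivot=-4, i=-1
j=0: -6≤-4, i=0, swap(0,0) ⇒ [-6,1,-5,4,-2,5,-4]
j=1: 1>-4, skip
j=2: -5≤-4, i=1, swap(1,2) ⇒ [-6,-5,1,4,-2,5,-4]
j=3: 4>-4, skip
j=4: -2>-4, skip
j=5: 5>-4, skip
swap(2,6) ⇒ [-6,-5,-4,4,-2,5,1]; return 2
p = 2; k-1 = 2 == 2 ⇒ pivot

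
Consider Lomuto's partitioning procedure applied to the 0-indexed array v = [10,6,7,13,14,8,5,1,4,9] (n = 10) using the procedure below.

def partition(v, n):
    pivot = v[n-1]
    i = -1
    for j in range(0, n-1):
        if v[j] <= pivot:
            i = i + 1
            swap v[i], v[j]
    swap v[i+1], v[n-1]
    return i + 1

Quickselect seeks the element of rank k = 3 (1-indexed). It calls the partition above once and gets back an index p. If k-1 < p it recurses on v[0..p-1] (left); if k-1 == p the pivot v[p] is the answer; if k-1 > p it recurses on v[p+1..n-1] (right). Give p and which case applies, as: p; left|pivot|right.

pivot = v[9] = 9; i = -1
j=0: v[0]=10 > 9 → no swap
j=1: v[1]=6 ≤ 9 → i=0, swap v[0],v[1] → [6,10,7,13,14,8,5,1,4,9]
j=2: v[2]=7 ≤ 9 → i=1, swap v[1],v[2] → [6,7,10,13,14,8,5,1,4,9]
j=3: v[3]=13 > 9 → no swap
j=4: v[4]=14 > 9 → no swap
j=5: v[5]=8 ≤ 9 → i=2, swap v[2],v[5] → [6,7,8,13,14,10,5,1,4,9]
j=6: v[6]=5 ≤ 9 → i=3, swap v[3],v[6] → [6,7,8,5,14,10,13,1,4,9]
j=7: v[7]=1 ≤ 9 → i=4, swap v[4],v[7] → [6,7,8,5,1,10,13,14,4,9]
j=8: v[8]=4 ≤ 9 → i=5, swap v[5],v[8] → [6,7,8,5,1,4,13,14,10,9]
final swap v[6],v[9] → [6,7,8,5,1,4,9,14,10,13]; return 6
p = 6; k-1 = 2 < 6 ⇒ left

6; left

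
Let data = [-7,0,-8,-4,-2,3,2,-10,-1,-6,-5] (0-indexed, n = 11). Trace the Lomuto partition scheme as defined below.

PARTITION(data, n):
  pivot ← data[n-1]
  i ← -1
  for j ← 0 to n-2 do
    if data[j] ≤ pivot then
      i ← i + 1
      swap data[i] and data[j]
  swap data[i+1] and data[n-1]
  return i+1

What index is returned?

pivot=-5, i=-1
j=0: -7≤-5, i=0, swap(0,0) ⇒ [-7,0,-8,-4,-2,3,2,-10,-1,-6,-5]
j=1: 0>-5, skip
j=2: -8≤-5, i=1, swap(1,2) ⇒ [-7,-8,0,-4,-2,3,2,-10,-1,-6,-5]
j=3: -4>-5, skip
j=4: -2>-5, skip
j=5: 3>-5, skip
j=6: 2>-5, skip
j=7: -10≤-5, i=2, swap(2,7) ⇒ [-7,-8,-10,-4,-2,3,2,0,-1,-6,-5]
j=8: -1>-5, skip
j=9: -6≤-5, i=3, swap(3,9) ⇒ [-7,-8,-10,-6,-2,3,2,0,-1,-4,-5]
swap(4,10) ⇒ [-7,-8,-10,-6,-5,3,2,0,-1,-4,-2]; return 4

4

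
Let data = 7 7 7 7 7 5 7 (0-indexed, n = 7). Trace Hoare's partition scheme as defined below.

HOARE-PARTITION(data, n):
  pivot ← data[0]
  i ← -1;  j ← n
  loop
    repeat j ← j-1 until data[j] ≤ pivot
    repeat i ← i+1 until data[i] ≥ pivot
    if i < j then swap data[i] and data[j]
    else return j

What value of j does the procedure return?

pivot = data[0] = 7; i = -1, j = 7
j→6 (data[6]=7≤7), i→0 (data[0]=7≥7); i<j, swap → 7 7 7 7 7 5 7
j→5 (data[5]=5≤7), i→1 (data[1]=7≥7); i<j, swap → 7 5 7 7 7 7 7
j→4 (data[4]=7≤7), i→2 (data[2]=7≥7); i<j, swap → 7 5 7 7 7 7 7
j→3, i→3; i≥j, return j=3. data = 7 5 7 7 7 7 7

3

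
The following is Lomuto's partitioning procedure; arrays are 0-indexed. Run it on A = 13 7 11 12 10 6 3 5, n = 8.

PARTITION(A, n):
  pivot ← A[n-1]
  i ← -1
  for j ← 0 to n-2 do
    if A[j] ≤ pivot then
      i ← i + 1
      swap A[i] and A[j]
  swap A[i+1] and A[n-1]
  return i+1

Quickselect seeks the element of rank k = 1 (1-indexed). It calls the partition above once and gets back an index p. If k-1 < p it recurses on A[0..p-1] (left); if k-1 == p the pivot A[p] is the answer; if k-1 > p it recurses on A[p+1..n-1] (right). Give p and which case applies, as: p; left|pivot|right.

1; left

pivot = A[7] = 5; i = -1
j=0: A[0]=13 > 5 → no swap
j=1: A[1]=7 > 5 → no swap
j=2: A[2]=11 > 5 → no swap
j=3: A[3]=12 > 5 → no swap
j=4: A[4]=10 > 5 → no swap
j=5: A[5]=6 > 5 → no swap
j=6: A[6]=3 ≤ 5 → i=0, swap A[0],A[6] → 3 7 11 12 10 6 13 5
final swap A[1],A[7] → 3 5 11 12 10 6 13 7; return 1
p = 1; k-1 = 0 < 1 ⇒ left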